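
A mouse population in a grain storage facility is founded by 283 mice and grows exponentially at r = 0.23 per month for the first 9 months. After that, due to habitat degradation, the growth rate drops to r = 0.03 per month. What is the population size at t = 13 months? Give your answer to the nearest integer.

Phase 1: N(9) = 283·e^(0.23×9) = 283·e^2.07 = 2242.72.
Phase 2 runs for 13 − 9 = 4 months at r = 0.03.
N(13) = 2242.72·e^(0.03×4) = 2242.72·e^0.12 = 2528.67.

2529 mice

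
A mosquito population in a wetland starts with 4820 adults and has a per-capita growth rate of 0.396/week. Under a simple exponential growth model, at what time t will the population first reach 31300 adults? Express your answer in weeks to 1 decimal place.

Set N₀·e^(rt) = 31300: e^(0.396·t) = 31300/4820 = 6.4938.
0.396·t = ln(6.4938) = 1.8708, so t = 1.8708/0.396 = 4.7244.

4.7 weeks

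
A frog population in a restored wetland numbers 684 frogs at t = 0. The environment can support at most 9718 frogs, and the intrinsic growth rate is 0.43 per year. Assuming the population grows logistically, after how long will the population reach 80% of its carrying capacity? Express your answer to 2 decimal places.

A = (K − N₀)/N₀ = (9718 − 684)/684 = 13.208.
Solve 9718/(1 + 13.208·e^(−0.43t)) = 7774.4: 1 + 13.208·e^(−0.43t) = 1.25, so e^(−0.43t) = 0.0189285.
−0.43·t = ln(0.0189285) = -3.9671, so t = 3.9671/0.43 = 9.2258.

9.23 years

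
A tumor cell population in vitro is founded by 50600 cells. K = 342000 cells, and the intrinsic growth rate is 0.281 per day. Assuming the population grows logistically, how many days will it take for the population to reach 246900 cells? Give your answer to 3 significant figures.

A = (K − N₀)/N₀ = (342000 − 50600)/50600 = 5.7589.
Solve 342000/(1 + 5.7589·e^(−0.281t)) = 246900: 1 + 5.7589·e^(−0.281t) = 1.3852, so e^(−0.281t) = 0.0668837.
−0.281·t = ln(0.0668837) = -2.7048, so t = 2.7048/0.281 = 9.6256.

9.63 days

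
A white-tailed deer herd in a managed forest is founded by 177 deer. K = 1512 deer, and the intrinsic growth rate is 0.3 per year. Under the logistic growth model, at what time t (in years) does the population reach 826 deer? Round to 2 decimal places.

A = (K − N₀)/N₀ = (1512 − 177)/177 = 7.5424.
Solve 1512/(1 + 7.5424·e^(−0.3t)) = 826: 1 + 7.5424·e^(−0.3t) = 1.8305, so e^(−0.3t) = 0.110112.
−0.3·t = ln(0.110112) = -2.2063, so t = 2.2063/0.3 = 7.3542.

7.35 years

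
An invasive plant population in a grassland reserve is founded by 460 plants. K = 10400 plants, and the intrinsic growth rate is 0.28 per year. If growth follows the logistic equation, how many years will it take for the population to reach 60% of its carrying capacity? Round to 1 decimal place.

12.4 years

A = (K − N₀)/N₀ = (10400 − 460)/460 = 21.609.
Solve 10400/(1 + 21.609·e^(−0.28t)) = 6240: 1 + 21.609·e^(−0.28t) = 1.6667, so e^(−0.28t) = 0.0308518.
−0.28·t = ln(0.0308518) = -3.4786, so t = 3.4786/0.28 = 12.423.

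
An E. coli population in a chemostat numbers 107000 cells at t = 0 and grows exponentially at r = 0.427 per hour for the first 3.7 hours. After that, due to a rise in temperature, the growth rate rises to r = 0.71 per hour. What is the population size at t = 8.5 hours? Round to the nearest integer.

Phase 1: N(3.7) = 107000·e^(0.427×3.7) = 107000·e^1.58 = 519428.
Phase 2 runs for 8.5 − 3.7 = 4.8 hours at r = 0.71.
N(8.5) = 519428·e^(0.71×4.8) = 519428·e^3.408 = 1.568922×10^7.

15689215 cells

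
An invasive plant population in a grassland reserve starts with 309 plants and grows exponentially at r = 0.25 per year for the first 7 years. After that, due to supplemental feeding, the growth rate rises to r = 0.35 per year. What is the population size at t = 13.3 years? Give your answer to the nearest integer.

16128 plants

Phase 1: N(7) = 309·e^(0.25×7) = 309·e^1.75 = 1778.17.
Phase 2 runs for 13.3 − 7 = 6.3 years at r = 0.35.
N(13.3) = 1778.17·e^(0.35×6.3) = 1778.17·e^2.205 = 16128.5.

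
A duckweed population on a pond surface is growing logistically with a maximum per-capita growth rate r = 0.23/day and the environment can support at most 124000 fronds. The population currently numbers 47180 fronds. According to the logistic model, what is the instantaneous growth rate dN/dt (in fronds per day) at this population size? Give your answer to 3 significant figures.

dN/dt = rN(1 − N/K) = 0.23 × 47180 × (1 − 47180/124000).
1 − 47180/124000 = 0.61952; dN/dt = 0.23 × 47180 × 0.61952 = 6722.6.

6720 fronds per day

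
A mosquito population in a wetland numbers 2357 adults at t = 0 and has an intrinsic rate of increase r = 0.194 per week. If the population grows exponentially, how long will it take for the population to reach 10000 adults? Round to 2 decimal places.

Set N₀·e^(rt) = 10000: e^(0.194·t) = 10000/2357 = 4.2427.
0.194·t = ln(4.2427) = 1.4452, so t = 1.4452/0.194 = 7.4495.

7.45 weeks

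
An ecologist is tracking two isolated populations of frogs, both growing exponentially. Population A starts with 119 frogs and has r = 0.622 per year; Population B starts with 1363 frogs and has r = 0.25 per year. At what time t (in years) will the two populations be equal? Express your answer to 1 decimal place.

6.6 years

Set 119·e^(0.622t) = 1363·e^(0.25t).
e^((0.622 − 0.25)t) = 1363/119 → e^(0.372·t) = 11.454.
0.372·t = ln(11.454) = 2.4383, so t = 2.4383/0.372 = 6.5546.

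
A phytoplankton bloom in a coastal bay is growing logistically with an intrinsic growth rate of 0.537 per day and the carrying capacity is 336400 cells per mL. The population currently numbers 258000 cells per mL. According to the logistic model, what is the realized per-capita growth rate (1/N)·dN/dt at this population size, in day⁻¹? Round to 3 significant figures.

(1/N)·dN/dt = r(1 − N/K) = 0.537 × (1 − 258000/336400).
= 0.537 × 0.23306 = 0.12515.

0.125 per day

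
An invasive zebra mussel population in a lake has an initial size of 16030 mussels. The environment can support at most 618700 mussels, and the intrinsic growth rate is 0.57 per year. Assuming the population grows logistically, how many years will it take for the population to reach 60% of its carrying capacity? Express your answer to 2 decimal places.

A = (K − N₀)/N₀ = (618700 − 16030)/16030 = 37.596.
Solve 618700/(1 + 37.596·e^(−0.57t)) = 371220: 1 + 37.596·e^(−0.57t) = 1.6667, so e^(−0.57t) = 0.0177322.
−0.57·t = ln(0.0177322) = -4.0324, so t = 4.0324/0.57 = 7.0743.

7.07 years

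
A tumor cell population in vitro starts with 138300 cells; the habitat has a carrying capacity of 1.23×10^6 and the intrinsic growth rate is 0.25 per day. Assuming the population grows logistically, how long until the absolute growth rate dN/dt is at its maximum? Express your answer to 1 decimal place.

Logistic growth is fastest at N = K/2 = 615000.
A = (K − N₀)/N₀ = 7.8937. Set K/(1 + A·e^(−rt)) = K/2 → A·e^(−rt) = 1.
e^(−0.25t) = 1/7.8937 = 0.126683, so t = ln(7.8937)/0.25 = 2.0661/0.25 = 8.2643.

8.3 days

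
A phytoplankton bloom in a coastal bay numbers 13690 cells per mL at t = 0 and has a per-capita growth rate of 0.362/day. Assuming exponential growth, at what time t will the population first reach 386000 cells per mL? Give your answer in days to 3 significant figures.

Set N₀·e^(rt) = 386000: e^(0.362·t) = 386000/13690 = 28.196.
0.362·t = ln(28.196) = 3.3392, so t = 3.3392/0.362 = 9.2242.

9.22 days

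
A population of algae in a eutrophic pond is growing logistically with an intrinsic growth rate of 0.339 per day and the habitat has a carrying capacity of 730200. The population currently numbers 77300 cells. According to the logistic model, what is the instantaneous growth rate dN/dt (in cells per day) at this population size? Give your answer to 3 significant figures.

dN/dt = rN(1 − N/K) = 0.339 × 77300 × (1 − 77300/730200).
1 − 77300/730200 = 0.89414; dN/dt = 0.339 × 77300 × 0.89414 = 23431.

23400 cells per day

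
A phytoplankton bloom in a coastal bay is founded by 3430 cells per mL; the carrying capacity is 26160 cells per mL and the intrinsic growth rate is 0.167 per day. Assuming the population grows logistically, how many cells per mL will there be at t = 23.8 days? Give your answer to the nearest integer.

23264 cells per mL

A = (K − N₀)/N₀ = (26160 − 3430)/3430 = 6.6268.
N(t) = K/(1 + A·e^(−rt)) = 26160/(1 + 6.6268×e^(−0.167×23.8)).
e^(−3.975) = 0.018787; denominator = 1 + 6.6268×0.018787 = 1.1245.
N = 26160/1.1245 = 23263.7.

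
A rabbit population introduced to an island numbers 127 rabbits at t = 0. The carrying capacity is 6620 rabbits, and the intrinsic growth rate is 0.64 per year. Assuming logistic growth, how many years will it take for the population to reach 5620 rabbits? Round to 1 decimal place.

A = (K − N₀)/N₀ = (6620 − 127)/127 = 51.126.
Solve 6620/(1 + 51.126·e^(−0.64t)) = 5620: 1 + 51.126·e^(−0.64t) = 1.1779, so e^(−0.64t) = 0.00348034.
−0.64·t = ln(0.00348034) = -5.6606, so t = 5.6606/0.64 = 8.8447.

8.8 years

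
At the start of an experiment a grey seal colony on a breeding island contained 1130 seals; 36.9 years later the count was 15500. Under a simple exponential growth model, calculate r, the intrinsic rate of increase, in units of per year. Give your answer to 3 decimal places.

From N(t) = N₀·e^(rt): e^(r·36.9) = 15500/1130 = 13.717.
r·36.9 = ln(13.717) = 2.6186, so r = 2.6186/36.9 = 0.070965.

0.071 per year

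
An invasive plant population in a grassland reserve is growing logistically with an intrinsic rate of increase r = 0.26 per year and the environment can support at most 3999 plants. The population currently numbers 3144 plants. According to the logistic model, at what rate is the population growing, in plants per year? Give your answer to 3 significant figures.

dN/dt = rN(1 − N/K) = 0.26 × 3144 × (1 − 3144/3999).
1 − 3144/3999 = 0.2138; dN/dt = 0.26 × 3144 × 0.2138 = 174.77.

175 plants per year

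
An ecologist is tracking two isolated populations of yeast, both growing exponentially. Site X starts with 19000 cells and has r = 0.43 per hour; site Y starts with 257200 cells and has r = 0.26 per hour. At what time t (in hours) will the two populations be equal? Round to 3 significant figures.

Set 19000·e^(0.43t) = 257200·e^(0.26t).
e^((0.43 − 0.26)t) = 257200/19000 → e^(0.17·t) = 13.537.
0.17·t = ln(13.537) = 2.6054, so t = 2.6054/0.17 = 15.326.

15.3 hours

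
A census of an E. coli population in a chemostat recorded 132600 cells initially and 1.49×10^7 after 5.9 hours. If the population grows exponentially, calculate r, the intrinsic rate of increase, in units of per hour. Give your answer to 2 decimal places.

From N(t) = N₀·e^(rt): e^(r·5.9) = 1.49×10^7/132600 = 112.37.
r·5.9 = ln(112.37) = 4.7218, so r = 4.7218/5.9 = 0.8003.

0.80 per hour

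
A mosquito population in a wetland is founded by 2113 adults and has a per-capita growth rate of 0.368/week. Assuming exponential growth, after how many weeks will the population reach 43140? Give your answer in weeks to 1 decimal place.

Set N₀·e^(rt) = 43140: e^(0.368·t) = 43140/2113 = 20.416.
0.368·t = ln(20.416) = 3.0163, so t = 3.0163/0.368 = 8.1966.

8.2 weeks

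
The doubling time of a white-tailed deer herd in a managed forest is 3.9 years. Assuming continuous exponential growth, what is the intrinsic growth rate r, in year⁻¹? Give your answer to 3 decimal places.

r = ln(2)/t_d = 0.6931/3.9 = 0.17773.

0.178 per year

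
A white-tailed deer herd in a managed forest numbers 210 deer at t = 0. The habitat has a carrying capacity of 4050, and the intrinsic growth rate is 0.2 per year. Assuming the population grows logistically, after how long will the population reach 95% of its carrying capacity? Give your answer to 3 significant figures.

29.3 years

A = (K − N₀)/N₀ = (4050 − 210)/210 = 18.286.
Solve 4050/(1 + 18.286·e^(−0.2t)) = 3847.5: 1 + 18.286·e^(−0.2t) = 1.0526, so e^(−0.2t) = 0.00287829.
−0.2·t = ln(0.00287829) = -5.8506, so t = 5.8506/0.2 = 29.253.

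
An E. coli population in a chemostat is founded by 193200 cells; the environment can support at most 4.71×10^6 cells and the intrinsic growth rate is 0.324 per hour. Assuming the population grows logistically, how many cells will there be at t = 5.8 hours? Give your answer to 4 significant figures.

1031000 cells

A = (K − N₀)/N₀ = (4.71×10^6 − 193200)/193200 = 23.379.
N(t) = K/(1 + A·e^(−rt)) = 4.71×10^6/(1 + 23.379×e^(−0.324×5.8)).
e^(−1.879) = 0.15271; denominator = 1 + 23.379×0.15271 = 4.5702.
N = 4.71×10^6/4.5702 = 1.03058×10^6.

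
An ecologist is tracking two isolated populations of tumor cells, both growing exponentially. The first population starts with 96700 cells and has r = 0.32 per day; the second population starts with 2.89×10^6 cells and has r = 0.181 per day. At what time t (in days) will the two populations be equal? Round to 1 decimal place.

Set 96700·e^(0.32t) = 2.89×10^6·e^(0.181t).
e^((0.32 − 0.181)t) = 2.89×10^6/96700 → e^(0.139·t) = 29.886.
0.139·t = ln(29.886) = 3.3974, so t = 3.3974/0.139 = 24.442.

24.4 days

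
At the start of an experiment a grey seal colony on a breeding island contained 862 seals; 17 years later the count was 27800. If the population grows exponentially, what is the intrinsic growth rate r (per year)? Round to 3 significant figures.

From N(t) = N₀·e^(rt): e^(r·17) = 27800/862 = 32.251.
r·17 = ln(32.251) = 3.4735, so r = 3.4735/17 = 0.20433.

0.204 per year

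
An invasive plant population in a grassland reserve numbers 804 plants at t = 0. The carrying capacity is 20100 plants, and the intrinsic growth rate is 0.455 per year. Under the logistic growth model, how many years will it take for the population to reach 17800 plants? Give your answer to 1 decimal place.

11.5 years

A = (K − N₀)/N₀ = (20100 − 804)/804 = 24.
Solve 20100/(1 + 24·e^(−0.455t)) = 17800: 1 + 24·e^(−0.455t) = 1.1292, so e^(−0.455t) = 0.0053839.
−0.455·t = ln(0.0053839) = -5.2243, so t = 5.2243/0.455 = 11.482.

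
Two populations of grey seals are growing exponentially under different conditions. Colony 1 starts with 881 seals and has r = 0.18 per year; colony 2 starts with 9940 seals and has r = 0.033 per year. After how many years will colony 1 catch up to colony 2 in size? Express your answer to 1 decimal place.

Set 881·e^(0.18t) = 9940·e^(0.033t).
e^((0.18 − 0.033)t) = 9940/881 → e^(0.147·t) = 11.283.
0.147·t = ln(11.283) = 2.4233, so t = 2.4233/0.147 = 16.485.

16.5 years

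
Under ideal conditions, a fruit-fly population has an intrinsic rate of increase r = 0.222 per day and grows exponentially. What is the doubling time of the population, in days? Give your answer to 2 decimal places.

Doubling time t_d = ln(2)/r = 0.6931/0.222 = 3.1223.

3.12 days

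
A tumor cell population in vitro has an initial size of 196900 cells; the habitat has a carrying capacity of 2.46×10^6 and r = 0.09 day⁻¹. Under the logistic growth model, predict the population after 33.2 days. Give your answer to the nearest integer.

1557807 cells

A = (K − N₀)/N₀ = (2.46×10^6 − 196900)/196900 = 11.494.
N(t) = K/(1 + A·e^(−rt)) = 2.46×10^6/(1 + 11.494×e^(−0.09×33.2)).
e^(−2.988) = 0.050388; denominator = 1 + 11.494×0.050388 = 1.5791.
N = 2.46×10^6/1.5791 = 1.557807×10^6.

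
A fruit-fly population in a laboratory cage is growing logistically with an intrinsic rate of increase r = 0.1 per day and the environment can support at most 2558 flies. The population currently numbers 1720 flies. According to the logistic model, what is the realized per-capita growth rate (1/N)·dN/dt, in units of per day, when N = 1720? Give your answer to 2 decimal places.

0.03 per day

(1/N)·dN/dt = r(1 − N/K) = 0.1 × (1 − 1720/2558).
= 0.1 × 0.3276 = 0.03276.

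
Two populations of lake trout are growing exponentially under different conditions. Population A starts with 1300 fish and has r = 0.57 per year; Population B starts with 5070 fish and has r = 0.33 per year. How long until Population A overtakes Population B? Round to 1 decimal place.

Set 1300·e^(0.57t) = 5070·e^(0.33t).
e^((0.57 − 0.33)t) = 5070/1300 → e^(0.24·t) = 3.9.
0.24·t = ln(3.9) = 1.361, so t = 1.361/0.24 = 5.6707.

5.7 years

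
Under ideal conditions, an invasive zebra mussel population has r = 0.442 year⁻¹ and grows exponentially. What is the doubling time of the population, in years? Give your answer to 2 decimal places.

Doubling time t_d = ln(2)/r = 0.6931/0.442 = 1.5682.

1.57 years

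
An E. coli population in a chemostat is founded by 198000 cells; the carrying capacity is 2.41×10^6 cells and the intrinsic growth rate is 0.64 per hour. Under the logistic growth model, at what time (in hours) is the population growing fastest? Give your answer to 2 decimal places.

Logistic growth is fastest at N = K/2 = 1.205×10^6.
A = (K − N₀)/N₀ = 11.172. Set K/(1 + A·e^(−rt)) = K/2 → A·e^(−rt) = 1.
e^(−0.64t) = 1/11.172 = 0.0895118, so t = ln(11.172)/0.64 = 2.4134/0.64 = 3.7709.

3.77 hours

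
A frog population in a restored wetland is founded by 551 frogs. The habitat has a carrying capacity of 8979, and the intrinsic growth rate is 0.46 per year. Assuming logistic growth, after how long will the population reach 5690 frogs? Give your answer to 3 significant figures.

A = (K − N₀)/N₀ = (8979 − 551)/551 = 15.296.
Solve 8979/(1 + 15.296·e^(−0.46t)) = 5690: 1 + 15.296·e^(−0.46t) = 1.578, so e^(−0.46t) = 0.0377902.
−0.46·t = ln(0.0377902) = -3.2757, so t = 3.2757/0.46 = 7.1211.

7.12 years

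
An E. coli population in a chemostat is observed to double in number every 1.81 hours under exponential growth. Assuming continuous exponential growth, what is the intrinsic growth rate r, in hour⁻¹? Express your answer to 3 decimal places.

r = ln(2)/t_d = 0.6931/1.81 = 0.38295.

0.383 per hour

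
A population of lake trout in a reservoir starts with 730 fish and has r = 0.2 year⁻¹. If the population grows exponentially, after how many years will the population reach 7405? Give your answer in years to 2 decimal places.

11.58 years

Set N₀·e^(rt) = 7405: e^(0.2·t) = 7405/730 = 10.144.
0.2·t = ln(10.144) = 2.3169, so t = 2.3169/0.2 = 11.584.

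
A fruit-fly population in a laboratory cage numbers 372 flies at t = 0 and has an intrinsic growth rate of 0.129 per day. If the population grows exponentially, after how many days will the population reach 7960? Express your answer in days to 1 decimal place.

Set N₀·e^(rt) = 7960: e^(0.129·t) = 7960/372 = 21.398.
0.129·t = ln(21.398) = 3.0633, so t = 3.0633/0.129 = 23.746.

23.7 days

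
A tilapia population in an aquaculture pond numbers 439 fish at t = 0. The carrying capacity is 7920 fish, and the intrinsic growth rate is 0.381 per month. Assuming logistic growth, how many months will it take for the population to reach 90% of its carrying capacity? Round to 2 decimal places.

13.21 months

A = (K − N₀)/N₀ = (7920 − 439)/439 = 17.041.
Solve 7920/(1 + 17.041·e^(−0.381t)) = 7128: 1 + 17.041·e^(−0.381t) = 1.1111, so e^(−0.381t) = 0.00652022.
−0.381·t = ln(0.00652022) = -5.0328, so t = 5.0328/0.381 = 13.21.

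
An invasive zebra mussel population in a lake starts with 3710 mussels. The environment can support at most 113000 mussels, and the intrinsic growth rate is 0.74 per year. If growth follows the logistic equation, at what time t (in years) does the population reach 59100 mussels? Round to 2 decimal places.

A = (K − N₀)/N₀ = (113000 − 3710)/3710 = 29.458.
Solve 113000/(1 + 29.458·e^(−0.74t)) = 59100: 1 + 29.458·e^(−0.74t) = 1.912, so e^(−0.74t) = 0.0309596.
−0.74·t = ln(0.0309596) = -3.4751, so t = 3.4751/0.74 = 4.696.

4.70 years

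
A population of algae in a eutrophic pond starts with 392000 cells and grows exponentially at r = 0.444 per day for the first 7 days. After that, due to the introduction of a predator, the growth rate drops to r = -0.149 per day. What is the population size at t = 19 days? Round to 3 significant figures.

1470000 cells

Phase 1: N(7) = 392000·e^(0.444×7) = 392000·e^3.108 = 8.771489×10^6.
Phase 2 runs for 19 − 7 = 12 days at r = -0.149.
N(19) = 8.771489×10^6·e^(-0.149×12) = 8.771489×10^6·e^-1.788 = 1.467421×10^6.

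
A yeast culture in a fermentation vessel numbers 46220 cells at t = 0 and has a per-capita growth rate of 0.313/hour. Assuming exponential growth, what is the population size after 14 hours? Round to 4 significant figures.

3698000 cells

N(t) = N₀·e^(rt) = 46220 × e^(0.313×14) = 46220 × e^4.382.
e^4.382 ≈ 79.998, so N ≈ 46220 × 79.998 = 3.697502×10^6.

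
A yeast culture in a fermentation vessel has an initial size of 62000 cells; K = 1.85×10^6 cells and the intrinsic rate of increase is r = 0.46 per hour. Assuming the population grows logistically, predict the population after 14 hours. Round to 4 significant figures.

A = (K − N₀)/N₀ = (1.85×10^6 − 62000)/62000 = 28.839.
N(t) = K/(1 + A·e^(−rt)) = 1.85×10^6/(1 + 28.839×e^(−0.46×14)).
e^(−6.44) = 0.0015964; denominator = 1 + 28.839×0.0015964 = 1.046.
N = 1.85×10^6/1.046 = 1.768578×10^6.

1769000 cells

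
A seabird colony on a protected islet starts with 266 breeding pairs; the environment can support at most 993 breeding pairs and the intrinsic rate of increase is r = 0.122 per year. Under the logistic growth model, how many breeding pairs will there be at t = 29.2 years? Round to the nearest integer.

A = (K − N₀)/N₀ = (993 − 266)/266 = 2.7331.
N(t) = K/(1 + A·e^(−rt)) = 993/(1 + 2.7331×e^(−0.122×29.2)).
e^(−3.562) = 0.028371; denominator = 1 + 2.7331×0.028371 = 1.0775.
N = 993/1.0775 = 921.544.

922 breeding pairs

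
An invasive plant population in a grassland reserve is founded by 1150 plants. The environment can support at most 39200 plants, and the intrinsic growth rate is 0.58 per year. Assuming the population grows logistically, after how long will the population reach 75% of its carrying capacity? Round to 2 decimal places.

7.93 years

A = (K − N₀)/N₀ = (39200 − 1150)/1150 = 33.087.
Solve 39200/(1 + 33.087·e^(−0.58t)) = 29400: 1 + 33.087·e^(−0.58t) = 1.3333, so e^(−0.58t) = 0.0100745.
−0.58·t = ln(0.0100745) = -4.5978, so t = 4.5978/0.58 = 7.9272.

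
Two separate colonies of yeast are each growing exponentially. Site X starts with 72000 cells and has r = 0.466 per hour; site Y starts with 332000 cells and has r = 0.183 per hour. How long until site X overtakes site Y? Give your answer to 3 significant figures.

5.40 hours

Set 72000·e^(0.466t) = 332000·e^(0.183t).
e^((0.466 − 0.183)t) = 332000/72000 → e^(0.283·t) = 4.6111.
0.283·t = ln(4.6111) = 1.5285, so t = 1.5285/0.283 = 5.4009.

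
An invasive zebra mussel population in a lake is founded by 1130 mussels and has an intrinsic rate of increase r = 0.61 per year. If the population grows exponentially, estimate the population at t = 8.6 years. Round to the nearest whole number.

214480 mussels

N(t) = N₀·e^(rt) = 1130 × e^(0.61×8.6) = 1130 × e^5.246.
e^5.246 ≈ 189.81, so N ≈ 1130 × 189.81 = 214480.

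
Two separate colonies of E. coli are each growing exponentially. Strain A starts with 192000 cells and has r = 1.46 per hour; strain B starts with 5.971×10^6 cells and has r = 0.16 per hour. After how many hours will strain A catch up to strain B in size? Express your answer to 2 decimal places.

Set 192000·e^(1.46t) = 5.971×10^6·e^(0.16t).
e^((1.46 − 0.16)t) = 5.971×10^6/192000 → e^(1.3·t) = 31.099.
1.3·t = ln(31.099) = 3.4372, so t = 3.4372/1.3 = 2.644.

2.64 hours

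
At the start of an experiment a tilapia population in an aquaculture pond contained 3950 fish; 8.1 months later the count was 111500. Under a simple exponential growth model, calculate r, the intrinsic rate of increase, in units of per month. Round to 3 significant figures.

0.412 per month

From N(t) = N₀·e^(rt): e^(r·8.1) = 111500/3950 = 28.228.
r·8.1 = ln(28.228) = 3.3403, so r = 3.3403/8.1 = 0.41238.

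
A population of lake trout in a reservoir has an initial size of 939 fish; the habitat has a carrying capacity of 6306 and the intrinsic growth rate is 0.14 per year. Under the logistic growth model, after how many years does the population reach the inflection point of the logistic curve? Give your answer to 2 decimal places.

12.45 years

Logistic growth is fastest at N = K/2 = 3153.
A = (K − N₀)/N₀ = 5.7157. Set K/(1 + A·e^(−rt)) = K/2 → A·e^(−rt) = 1.
e^(−0.14t) = 1/5.7157 = 0.174958, so t = ln(5.7157)/0.14 = 1.7432/0.14 = 12.451.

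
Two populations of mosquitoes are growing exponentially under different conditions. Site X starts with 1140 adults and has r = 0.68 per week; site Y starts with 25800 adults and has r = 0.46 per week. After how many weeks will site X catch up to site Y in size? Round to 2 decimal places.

Set 1140·e^(0.68t) = 25800·e^(0.46t).
e^((0.68 − 0.46)t) = 25800/1140 → e^(0.22·t) = 22.632.
0.22·t = ln(22.632) = 3.1193, so t = 3.1193/0.22 = 14.179.

14.18 weeks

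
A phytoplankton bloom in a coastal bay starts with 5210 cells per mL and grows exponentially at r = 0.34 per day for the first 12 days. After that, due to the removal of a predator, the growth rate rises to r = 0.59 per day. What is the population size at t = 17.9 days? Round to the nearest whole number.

10012403 cells per mL

Phase 1: N(12) = 5210·e^(0.34×12) = 5210·e^4.08 = 308148.
Phase 2 runs for 17.9 − 12 = 5.9 days at r = 0.59.
N(17.9) = 308148·e^(0.59×5.9) = 308148·e^3.481 = 1.00124×10^7.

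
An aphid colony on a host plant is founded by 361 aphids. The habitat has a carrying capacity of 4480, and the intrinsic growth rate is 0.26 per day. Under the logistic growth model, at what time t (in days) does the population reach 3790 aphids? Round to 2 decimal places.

A = (K − N₀)/N₀ = (4480 − 361)/361 = 11.41.
Solve 4480/(1 + 11.41·e^(−0.26t)) = 3790: 1 + 11.41·e^(−0.26t) = 1.1821, so e^(−0.26t) = 0.015956.
−0.26·t = ln(0.015956) = -4.1379, so t = 4.1379/0.26 = 15.915.

15.92 days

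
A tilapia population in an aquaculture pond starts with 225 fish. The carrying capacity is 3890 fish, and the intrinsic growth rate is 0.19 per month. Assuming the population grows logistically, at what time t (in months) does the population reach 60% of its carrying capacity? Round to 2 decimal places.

A = (K − N₀)/N₀ = (3890 − 225)/225 = 16.289.
Solve 3890/(1 + 16.289·e^(−0.19t)) = 2334: 1 + 16.289·e^(−0.19t) = 1.6667, so e^(−0.19t) = 0.0409277.
−0.19·t = ln(0.0409277) = -3.1959, so t = 3.1959/0.19 = 16.821.

16.82 months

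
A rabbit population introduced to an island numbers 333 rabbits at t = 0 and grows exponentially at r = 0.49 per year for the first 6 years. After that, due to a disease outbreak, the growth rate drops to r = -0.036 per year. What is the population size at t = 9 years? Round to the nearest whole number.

Phase 1: N(6) = 333·e^(0.49×6) = 333·e^2.94 = 6298.98.
Phase 2 runs for 9 − 6 = 3 years at r = -0.036.
N(9) = 6298.98·e^(-0.036×3) = 6298.98·e^-0.108 = 5654.14.

5654 rabbits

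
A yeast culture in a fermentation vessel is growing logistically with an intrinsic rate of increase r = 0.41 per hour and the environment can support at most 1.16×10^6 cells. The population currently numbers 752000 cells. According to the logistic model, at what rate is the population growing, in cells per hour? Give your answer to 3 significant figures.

dN/dt = rN(1 − N/K) = 0.41 × 752000 × (1 − 752000/1.16×10^6).
1 − 752000/1.16×10^6 = 0.35172; dN/dt = 0.41 × 752000 × 0.35172 = 1.08444×10^5.

108000 cells per hour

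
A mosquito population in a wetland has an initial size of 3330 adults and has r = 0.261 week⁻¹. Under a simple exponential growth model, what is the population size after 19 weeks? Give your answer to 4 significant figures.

N(t) = N₀·e^(rt) = 3330 × e^(0.261×19) = 3330 × e^4.959.
e^4.959 ≈ 142.45, so N ≈ 3330 × 142.45 = 474363.

474400 adults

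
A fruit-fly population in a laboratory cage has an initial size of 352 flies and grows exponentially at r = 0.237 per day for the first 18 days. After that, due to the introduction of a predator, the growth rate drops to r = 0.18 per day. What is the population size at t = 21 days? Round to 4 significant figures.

43030 flies

Phase 1: N(18) = 352·e^(0.237×18) = 352·e^4.266 = 25075.1.
Phase 2 runs for 21 − 18 = 3 days at r = 0.18.
N(21) = 25075.1·e^(0.18×3) = 25075.1·e^0.54 = 43029.1.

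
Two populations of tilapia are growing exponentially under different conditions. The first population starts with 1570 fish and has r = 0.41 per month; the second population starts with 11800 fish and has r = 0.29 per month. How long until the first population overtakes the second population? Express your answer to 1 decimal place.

16.8 months

Set 1570·e^(0.41t) = 11800·e^(0.29t).
e^((0.41 − 0.29)t) = 11800/1570 → e^(0.12·t) = 7.5159.
0.12·t = ln(7.5159) = 2.017, so t = 2.017/0.12 = 16.809.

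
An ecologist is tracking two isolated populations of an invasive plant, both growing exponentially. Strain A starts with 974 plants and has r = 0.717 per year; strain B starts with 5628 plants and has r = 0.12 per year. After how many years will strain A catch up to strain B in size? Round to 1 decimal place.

2.9 years

Set 974·e^(0.717t) = 5628·e^(0.12t).
e^((0.717 − 0.12)t) = 5628/974 → e^(0.597·t) = 5.7782.
0.597·t = ln(5.7782) = 1.7541, so t = 1.7541/0.597 = 2.9382.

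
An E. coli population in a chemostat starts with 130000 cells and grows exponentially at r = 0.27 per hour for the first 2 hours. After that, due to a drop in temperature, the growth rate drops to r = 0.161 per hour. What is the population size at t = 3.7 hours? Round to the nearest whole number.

293311 cells

Phase 1: N(2) = 130000·e^(0.27×2) = 130000·e^0.54 = 223081.
Phase 2 runs for 3.7 − 2 = 1.7 hours at r = 0.161.
N(3.7) = 223081·e^(0.161×1.7) = 223081·e^0.2737 = 293311.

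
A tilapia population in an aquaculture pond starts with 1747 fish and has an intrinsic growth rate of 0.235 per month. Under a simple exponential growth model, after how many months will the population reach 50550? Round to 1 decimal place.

Set N₀·e^(rt) = 50550: e^(0.235·t) = 50550/1747 = 28.935.
0.235·t = ln(28.935) = 3.3651, so t = 3.3651/0.235 = 14.319.

14.3 months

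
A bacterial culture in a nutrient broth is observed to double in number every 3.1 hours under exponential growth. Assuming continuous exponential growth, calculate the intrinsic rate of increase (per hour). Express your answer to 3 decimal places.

r = ln(2)/t_d = 0.6931/3.1 = 0.2236.

0.224 per hour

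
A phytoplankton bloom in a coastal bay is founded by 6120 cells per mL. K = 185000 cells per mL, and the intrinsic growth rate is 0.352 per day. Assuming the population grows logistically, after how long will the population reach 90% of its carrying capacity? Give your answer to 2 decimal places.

A = (K − N₀)/N₀ = (185000 − 6120)/6120 = 29.229.
Solve 185000/(1 + 29.229·e^(−0.352t)) = 166500: 1 + 29.229·e^(−0.352t) = 1.1111, so e^(−0.352t) = 0.00380143.
−0.352·t = ln(0.00380143) = -5.5724, so t = 5.5724/0.352 = 15.831.

15.83 days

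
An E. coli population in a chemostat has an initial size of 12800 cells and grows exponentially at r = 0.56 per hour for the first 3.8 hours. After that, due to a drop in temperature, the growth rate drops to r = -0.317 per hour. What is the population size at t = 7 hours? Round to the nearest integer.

Phase 1: N(3.8) = 12800·e^(0.56×3.8) = 12800·e^2.128 = 107495.
Phase 2 runs for 7 − 3.8 = 3.2 hours at r = -0.317.
N(7) = 107495·e^(-0.317×3.2) = 107495·e^-1.014 = 38979.9.

38980 cells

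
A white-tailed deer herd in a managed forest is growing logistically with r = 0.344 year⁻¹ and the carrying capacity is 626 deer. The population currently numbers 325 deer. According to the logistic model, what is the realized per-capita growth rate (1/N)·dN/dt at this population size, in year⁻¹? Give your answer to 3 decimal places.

(1/N)·dN/dt = r(1 − N/K) = 0.344 × (1 − 325/626).
= 0.344 × 0.48083 = 0.16541.

0.165 per year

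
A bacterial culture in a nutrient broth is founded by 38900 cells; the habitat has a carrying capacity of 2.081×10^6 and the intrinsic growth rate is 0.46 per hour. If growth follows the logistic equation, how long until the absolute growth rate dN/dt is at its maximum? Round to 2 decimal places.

8.61 hours

Logistic growth is fastest at N = K/2 = 1.0405×10^6.
A = (K − N₀)/N₀ = 52.496. Set K/(1 + A·e^(−rt)) = K/2 → A·e^(−rt) = 1.
e^(−0.46t) = 1/52.496 = 0.019049, so t = ln(52.496)/0.46 = 3.9607/0.46 = 8.6103.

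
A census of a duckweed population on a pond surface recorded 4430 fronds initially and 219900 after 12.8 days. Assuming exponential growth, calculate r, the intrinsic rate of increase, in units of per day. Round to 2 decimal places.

0.31 per day

From N(t) = N₀·e^(rt): e^(r·12.8) = 219900/4430 = 49.639.
r·12.8 = ln(49.639) = 3.9048, so r = 3.9048/12.8 = 0.30506.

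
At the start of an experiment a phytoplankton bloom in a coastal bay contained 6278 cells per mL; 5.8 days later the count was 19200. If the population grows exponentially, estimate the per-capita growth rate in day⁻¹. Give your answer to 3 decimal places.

0.193 per day

From N(t) = N₀·e^(rt): e^(r·5.8) = 19200/6278 = 3.0583.
r·5.8 = ln(3.0583) = 1.1179, so r = 1.1179/5.8 = 0.19273.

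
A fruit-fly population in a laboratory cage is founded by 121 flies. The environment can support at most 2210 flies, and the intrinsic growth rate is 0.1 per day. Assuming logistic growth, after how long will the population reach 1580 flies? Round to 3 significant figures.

37.7 days

A = (K − N₀)/N₀ = (2210 − 121)/121 = 17.264.
Solve 2210/(1 + 17.264·e^(−0.1t)) = 1580: 1 + 17.264·e^(−0.1t) = 1.3987, so e^(−0.1t) = 0.0230957.
−0.1·t = ln(0.0230957) = -3.7681, so t = 3.7681/0.1 = 37.681.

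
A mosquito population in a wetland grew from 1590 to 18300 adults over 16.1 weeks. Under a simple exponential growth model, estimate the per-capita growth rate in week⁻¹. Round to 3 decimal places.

0.152 per week

From N(t) = N₀·e^(rt): e^(r·16.1) = 18300/1590 = 11.509.
r·16.1 = ln(11.509) = 2.4432, so r = 2.4432/16.1 = 0.15175.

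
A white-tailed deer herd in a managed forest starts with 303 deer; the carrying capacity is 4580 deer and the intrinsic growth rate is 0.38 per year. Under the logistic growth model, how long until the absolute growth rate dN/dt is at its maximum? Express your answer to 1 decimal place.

7.0 years

Logistic growth is fastest at N = K/2 = 2290.
A = (K − N₀)/N₀ = 14.116. Set K/(1 + A·e^(−rt)) = K/2 → A·e^(−rt) = 1.
e^(−0.38t) = 1/14.116 = 0.070844, so t = ln(14.116)/0.38 = 2.6473/0.38 = 6.9665.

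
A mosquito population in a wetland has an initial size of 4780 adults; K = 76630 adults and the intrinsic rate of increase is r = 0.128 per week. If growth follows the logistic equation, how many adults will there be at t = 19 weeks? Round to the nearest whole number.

A = (K − N₀)/N₀ = (76630 − 4780)/4780 = 15.031.
N(t) = K/(1 + A·e^(−rt)) = 76630/(1 + 15.031×e^(−0.128×19)).
e^(−2.432) = 0.087861; denominator = 1 + 15.031×0.087861 = 2.3207.
N = 76630/2.3207 = 33020.6.

33021 adults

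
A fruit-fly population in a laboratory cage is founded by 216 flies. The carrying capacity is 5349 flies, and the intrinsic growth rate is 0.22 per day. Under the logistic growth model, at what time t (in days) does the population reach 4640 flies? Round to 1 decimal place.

A = (K − N₀)/N₀ = (5349 − 216)/216 = 23.764.
Solve 5349/(1 + 23.764·e^(−0.22t)) = 4640: 1 + 23.764·e^(−0.22t) = 1.1528, so e^(−0.22t) = 0.00643.
−0.22·t = ln(0.00643) = -5.0468, so t = 5.0468/0.22 = 22.94.

22.9 days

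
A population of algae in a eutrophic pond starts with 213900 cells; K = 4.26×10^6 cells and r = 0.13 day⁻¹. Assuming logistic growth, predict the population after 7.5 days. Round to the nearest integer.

523669 cells

A = (K − N₀)/N₀ = (4.26×10^6 − 213900)/213900 = 18.916.
N(t) = K/(1 + A·e^(−rt)) = 4.26×10^6/(1 + 18.916×e^(−0.13×7.5)).
e^(−0.975) = 0.37719; denominator = 1 + 18.916×0.37719 = 8.1349.
N = 4.26×10^6/8.1349 = 523669.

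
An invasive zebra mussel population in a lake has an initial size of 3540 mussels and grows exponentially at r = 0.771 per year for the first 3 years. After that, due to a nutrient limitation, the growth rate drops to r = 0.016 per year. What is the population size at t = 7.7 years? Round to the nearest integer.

38564 mussels

Phase 1: N(3) = 3540·e^(0.771×3) = 3540·e^2.313 = 35770.6.
Phase 2 runs for 7.7 − 3 = 4.7 years at r = 0.016.
N(7.7) = 35770.6·e^(0.016×4.7) = 35770.6·e^0.0752 = 38564.3.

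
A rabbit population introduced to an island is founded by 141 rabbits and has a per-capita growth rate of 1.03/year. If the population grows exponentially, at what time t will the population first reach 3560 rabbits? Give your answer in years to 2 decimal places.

Set N₀·e^(rt) = 3560: e^(1.03·t) = 3560/141 = 25.248.
1.03·t = ln(25.248) = 3.2288, so t = 3.2288/1.03 = 3.1347.

3.13 years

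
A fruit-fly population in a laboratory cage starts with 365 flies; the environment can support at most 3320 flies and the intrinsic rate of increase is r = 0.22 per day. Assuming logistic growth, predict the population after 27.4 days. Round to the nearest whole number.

A = (K − N₀)/N₀ = (3320 − 365)/365 = 8.0959.
N(t) = K/(1 + A·e^(−rt)) = 3320/(1 + 8.0959×e^(−0.22×27.4)).
e^(−6.028) = 0.0024103; denominator = 1 + 8.0959×0.0024103 = 1.0195.
N = 3320/1.0195 = 3256.45.

3256 flies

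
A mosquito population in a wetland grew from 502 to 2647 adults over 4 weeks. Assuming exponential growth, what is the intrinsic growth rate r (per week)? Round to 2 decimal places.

0.42 per week

From N(t) = N₀·e^(rt): e^(r·4) = 2647/502 = 5.2729.
r·4 = ln(5.2729) = 1.6626, so r = 1.6626/4 = 0.41565.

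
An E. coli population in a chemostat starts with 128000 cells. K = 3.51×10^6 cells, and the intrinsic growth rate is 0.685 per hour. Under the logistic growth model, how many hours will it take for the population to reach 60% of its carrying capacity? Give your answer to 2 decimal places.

5.37 hours

A = (K − N₀)/N₀ = (3.51×10^6 − 128000)/128000 = 26.422.
Solve 3.51×10^6/(1 + 26.422·e^(−0.685t)) = 2.106×10^6: 1 + 26.422·e^(−0.685t) = 1.6667, so e^(−0.685t) = 0.0252316.
−0.685·t = ln(0.0252316) = -3.6797, so t = 3.6797/0.685 = 5.3718.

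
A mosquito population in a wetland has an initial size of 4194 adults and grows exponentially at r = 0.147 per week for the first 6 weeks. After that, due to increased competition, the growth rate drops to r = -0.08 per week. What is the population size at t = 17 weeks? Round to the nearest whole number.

Phase 1: N(6) = 4194·e^(0.147×6) = 4194·e^0.882 = 10131.6.
Phase 2 runs for 17 − 6 = 11 weeks at r = -0.08.
N(17) = 10131.6·e^(-0.08×11) = 10131.6·e^-0.88 = 4202.4.

4202 adults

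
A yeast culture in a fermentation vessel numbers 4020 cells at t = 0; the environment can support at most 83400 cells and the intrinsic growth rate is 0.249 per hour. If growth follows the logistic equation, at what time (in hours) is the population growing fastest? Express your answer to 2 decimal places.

11.98 hours

Logistic growth is fastest at N = K/2 = 41700.
A = (K − N₀)/N₀ = 19.746. Set K/(1 + A·e^(−rt)) = K/2 → A·e^(−rt) = 1.
e^(−0.249t) = 1/19.746 = 0.0506425, so t = ln(19.746)/0.249 = 2.983/0.249 = 11.98.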